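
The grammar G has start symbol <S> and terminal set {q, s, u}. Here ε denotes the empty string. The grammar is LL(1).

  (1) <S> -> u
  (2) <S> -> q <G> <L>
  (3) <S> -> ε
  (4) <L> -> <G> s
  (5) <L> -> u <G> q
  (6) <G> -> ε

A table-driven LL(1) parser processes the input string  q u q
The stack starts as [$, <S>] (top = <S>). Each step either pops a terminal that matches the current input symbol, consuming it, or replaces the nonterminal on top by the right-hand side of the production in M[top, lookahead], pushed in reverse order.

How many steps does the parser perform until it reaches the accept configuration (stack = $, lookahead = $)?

7

step 1: stack=$ <S>  input=q u q $  — expand <S> -> q <G> <L>
step 2: stack=$ <L> <G> q  input=q u q $  — match q
step 3: stack=$ <L> <G>  input=u q $  — expand <G> -> ε
step 4: stack=$ <L>  input=u q $  — expand <L> -> u <G> q
step 5: stack=$ q <G> u  input=u q $  — match u
step 6: stack=$ q <G>  input=q $  — expand <G> -> ε
step 7: stack=$ q  input=q $  — match q
Accept reached after 7 steps.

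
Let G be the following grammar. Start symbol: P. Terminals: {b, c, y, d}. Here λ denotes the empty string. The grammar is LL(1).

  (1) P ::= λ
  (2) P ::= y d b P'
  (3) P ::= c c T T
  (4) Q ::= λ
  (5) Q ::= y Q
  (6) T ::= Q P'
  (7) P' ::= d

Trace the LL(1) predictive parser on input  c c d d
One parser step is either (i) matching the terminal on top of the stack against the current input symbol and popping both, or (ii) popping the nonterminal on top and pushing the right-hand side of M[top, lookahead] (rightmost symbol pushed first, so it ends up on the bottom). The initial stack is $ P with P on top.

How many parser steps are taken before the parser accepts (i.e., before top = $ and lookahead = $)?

11

      Stack      Input      Action
   1  $ P        c c d d $  expand P ::= c c T T
   2  $ T T c c  c c d d $  match c
   3  $ T T c    c d d $    match c
   4  $ T T      d d $      expand T ::= Q P'
   5  $ T P' Q   d d $      expand Q ::= λ
   6  $ T P'     d d $      expand P' ::= d
   7  $ T d      d d $      match d
   8  $ T        d $        expand T ::= Q P'
   9  $ P' Q     d $        expand Q ::= λ
  10  $ P'       d $        expand P' ::= d
  11  $ d        d $        match d
Accept reached after 11 steps.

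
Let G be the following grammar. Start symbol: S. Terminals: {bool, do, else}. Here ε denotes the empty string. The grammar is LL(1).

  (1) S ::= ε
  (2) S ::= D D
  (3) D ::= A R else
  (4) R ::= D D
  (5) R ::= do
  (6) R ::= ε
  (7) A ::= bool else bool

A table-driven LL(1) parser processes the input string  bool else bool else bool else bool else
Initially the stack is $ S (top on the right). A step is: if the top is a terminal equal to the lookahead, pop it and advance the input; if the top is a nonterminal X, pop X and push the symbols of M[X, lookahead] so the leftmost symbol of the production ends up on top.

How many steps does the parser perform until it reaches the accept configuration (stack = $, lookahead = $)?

15

step 1: stack=$ S  input=bool else bool else bool else bool else $  — expand S ::= D D
step 2: stack=$ D D  input=bool else bool else bool else bool else $  — expand D ::= A R else
step 3: stack=$ D else R A  input=bool else bool else bool else bool else $  — expand A ::= bool else bool
step 4: stack=$ D else R bool else bool  input=bool else bool else bool else bool else $  — match bool
step 5: stack=$ D else R bool else  input=else bool else bool else bool else $  — match else
step 6: stack=$ D else R bool  input=bool else bool else bool else $  — match bool
step 7: stack=$ D else R  input=else bool else bool else $  — expand R ::= ε
step 8: stack=$ D else  input=else bool else bool else $  — match else
step 9: stack=$ D  input=bool else bool else $  — expand D ::= A R else
step 10: stack=$ else R A  input=bool else bool else $  — expand A ::= bool else bool
step 11: stack=$ else R bool else bool  input=bool else bool else $  — match bool
step 12: stack=$ else R bool else  input=else bool else $  — match else
step 13: stack=$ else R bool  input=bool else $  — match bool
step 14: stack=$ else R  input=else $  — expand R ::= ε
step 15: stack=$ else  input=else $  — match else
Accept reached after 15 steps.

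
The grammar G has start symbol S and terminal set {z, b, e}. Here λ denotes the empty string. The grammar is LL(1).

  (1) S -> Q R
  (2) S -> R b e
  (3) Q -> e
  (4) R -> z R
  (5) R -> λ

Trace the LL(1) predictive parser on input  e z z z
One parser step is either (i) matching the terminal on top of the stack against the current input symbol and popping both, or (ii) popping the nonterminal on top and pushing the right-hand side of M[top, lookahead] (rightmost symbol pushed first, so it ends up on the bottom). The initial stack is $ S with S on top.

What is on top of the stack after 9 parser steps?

step 1: stack=$ S  input=e z z z $  — expand S -> Q R
step 2: stack=$ R Q  input=e z z z $  — expand Q -> e
step 3: stack=$ R e  input=e z z z $  — match e
step 4: stack=$ R  input=z z z $  — expand R -> z R
step 5: stack=$ R z  input=z z z $  — match z
step 6: stack=$ R  input=z z $  — expand R -> z R
step 7: stack=$ R z  input=z z $  — match z
step 8: stack=$ R  input=z $  — expand R -> z R
step 9: stack=$ R z  input=z $  — match z
Stack after step 9: $ R (top = R).

R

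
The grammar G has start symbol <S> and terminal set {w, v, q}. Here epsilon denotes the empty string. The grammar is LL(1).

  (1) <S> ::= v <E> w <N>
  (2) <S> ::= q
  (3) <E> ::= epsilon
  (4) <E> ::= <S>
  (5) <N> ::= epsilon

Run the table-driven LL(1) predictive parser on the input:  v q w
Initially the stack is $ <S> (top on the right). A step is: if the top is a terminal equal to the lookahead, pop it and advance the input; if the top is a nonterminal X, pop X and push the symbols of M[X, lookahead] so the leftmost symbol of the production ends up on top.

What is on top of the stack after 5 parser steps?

step 1: stack=$ <S>  input=v q w $  — expand <S> ::= v <E> w <N>
step 2: stack=$ <N> w <E> v  input=v q w $  — match v
step 3: stack=$ <N> w <E>  input=q w $  — expand <E> ::= <S>
step 4: stack=$ <N> w <S>  input=q w $  — expand <S> ::= q
step 5: stack=$ <N> w q  input=q w $  — match q
Stack after step 5: $ <N> w (top = w).

w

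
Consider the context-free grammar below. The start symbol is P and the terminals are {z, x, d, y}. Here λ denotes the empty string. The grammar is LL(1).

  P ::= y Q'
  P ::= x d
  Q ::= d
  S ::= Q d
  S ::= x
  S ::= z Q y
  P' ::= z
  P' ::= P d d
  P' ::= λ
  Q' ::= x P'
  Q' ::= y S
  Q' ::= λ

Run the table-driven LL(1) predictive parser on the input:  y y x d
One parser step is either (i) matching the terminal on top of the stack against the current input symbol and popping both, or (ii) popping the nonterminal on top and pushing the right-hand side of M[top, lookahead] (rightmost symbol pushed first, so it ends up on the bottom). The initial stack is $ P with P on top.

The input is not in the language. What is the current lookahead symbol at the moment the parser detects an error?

     Stack   Input      Action
  1  $ P     y y x d $  expand P ::= y Q'
  2  $ Q' y  y y x d $  match y
  3  $ Q'    y x d $    expand Q' ::= y S
  4  $ S y   y x d $    match y
  5  $ S     x d $      expand S ::= x
  6  $ x     x d $      match x
  7  $       d $        error: stack empty but input remains

d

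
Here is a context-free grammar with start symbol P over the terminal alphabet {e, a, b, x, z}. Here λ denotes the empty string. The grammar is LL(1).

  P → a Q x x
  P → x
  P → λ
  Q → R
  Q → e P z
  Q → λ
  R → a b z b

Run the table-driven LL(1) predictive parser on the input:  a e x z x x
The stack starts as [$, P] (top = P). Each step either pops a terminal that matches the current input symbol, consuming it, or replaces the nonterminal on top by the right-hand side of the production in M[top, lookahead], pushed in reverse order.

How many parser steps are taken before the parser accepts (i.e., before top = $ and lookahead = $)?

     Stack        Input          Action
  1  $ P          a e x z x x $  expand P → a Q x x
  2  $ x x Q a    a e x z x x $  match a
  3  $ x x Q      e x z x x $    expand Q → e P z
  4  $ x x z P e  e x z x x $    match e
  5  $ x x z P    x z x x $      expand P → x
  6  $ x x z x    x z x x $      match x
  7  $ x x z      z x x $        match z
  8  $ x x        x x $          match x
  9  $ x          x $            match x
Accept reached after 9 steps.

9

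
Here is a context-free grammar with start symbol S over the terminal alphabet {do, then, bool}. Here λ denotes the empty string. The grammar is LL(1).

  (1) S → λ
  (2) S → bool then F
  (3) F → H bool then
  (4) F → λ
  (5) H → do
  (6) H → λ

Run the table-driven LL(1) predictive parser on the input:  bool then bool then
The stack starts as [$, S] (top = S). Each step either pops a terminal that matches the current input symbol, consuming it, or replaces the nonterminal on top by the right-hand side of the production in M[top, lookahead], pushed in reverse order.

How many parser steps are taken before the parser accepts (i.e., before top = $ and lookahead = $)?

step 1: stack=$ S  input=bool then bool then $  — expand S → bool then F
step 2: stack=$ F then bool  input=bool then bool then $  — match bool
step 3: stack=$ F then  input=then bool then $  — match then
step 4: stack=$ F  input=bool then $  — expand F → H bool then
step 5: stack=$ then bool H  input=bool then $  — expand H → λ
step 6: stack=$ then bool  input=bool then $  — match bool
step 7: stack=$ then  input=then $  — match then
Accept reached after 7 steps.

7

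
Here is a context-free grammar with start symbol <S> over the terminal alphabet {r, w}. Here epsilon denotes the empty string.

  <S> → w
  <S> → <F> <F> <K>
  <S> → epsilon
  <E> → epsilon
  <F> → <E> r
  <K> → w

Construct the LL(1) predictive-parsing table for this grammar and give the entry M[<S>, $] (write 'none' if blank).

<S> → epsilon

FIRST(<E>) = {epsilon}
FIRST(<K>) = {w}
FIRST(<F>) = {r}  (via <E> r)
FIRST(<S>) = {epsilon, r, w}  (via <F> <F> <K>)
FOLLOW(<S>) includes $ since <S> is the start symbol.
FOLLOW(<S>): <S> appears on no right-hand side. Thus FOLLOW(<S>) = {$}.
For <S> → w: FIRST(w) = {w}, so it goes in M[<S>, t] for t ∈ {w}.
For <S> → <F> <F> <K>: FIRST(<F> <F> <K>) = {r}, so it goes in M[<S>, t] for t ∈ {r}.
For <S> → epsilon: FIRST(epsilon) = {epsilon}, so it goes in M[<S>, t] for t ∈ {}; since epsilon ∈ FIRST, also for every t ∈ FOLLOW(<S>) = {$}.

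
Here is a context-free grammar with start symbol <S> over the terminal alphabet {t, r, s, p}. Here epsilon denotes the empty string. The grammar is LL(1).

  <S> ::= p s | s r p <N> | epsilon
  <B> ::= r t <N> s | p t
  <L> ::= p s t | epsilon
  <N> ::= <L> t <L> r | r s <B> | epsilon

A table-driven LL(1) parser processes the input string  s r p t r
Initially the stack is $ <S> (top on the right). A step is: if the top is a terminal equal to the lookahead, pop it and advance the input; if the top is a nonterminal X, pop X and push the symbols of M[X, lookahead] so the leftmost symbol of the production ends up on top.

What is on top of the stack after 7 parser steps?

<L>

     Stack          Input        Action
  1  $ <S>          s r p t r $  expand <S> ::= s r p <N>
  2  $ <N> p r s    s r p t r $  match s
  3  $ <N> p r      r p t r $    match r
  4  $ <N> p        p t r $      match p
  5  $ <N>          t r $        expand <N> ::= <L> t <L> r
  6  $ r <L> t <L>  t r $        expand <L> ::= epsilon
  7  $ r <L> t      t r $        match t
Stack after step 7: $ r <L> (top = <L>).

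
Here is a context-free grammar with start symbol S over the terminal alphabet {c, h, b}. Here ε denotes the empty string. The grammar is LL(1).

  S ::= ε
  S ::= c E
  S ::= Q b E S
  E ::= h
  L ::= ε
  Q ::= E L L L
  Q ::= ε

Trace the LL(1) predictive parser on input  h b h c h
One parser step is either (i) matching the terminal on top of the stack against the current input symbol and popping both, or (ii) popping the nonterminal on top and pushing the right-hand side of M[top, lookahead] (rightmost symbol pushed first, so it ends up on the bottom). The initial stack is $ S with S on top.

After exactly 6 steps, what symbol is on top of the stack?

L

step 1: stack=$ S  input=h b h c h $  — expand S ::= Q b E S
step 2: stack=$ S E b Q  input=h b h c h $  — expand Q ::= E L L L
step 3: stack=$ S E b L L L E  input=h b h c h $  — expand E ::= h
step 4: stack=$ S E b L L L h  input=h b h c h $  — match h
step 5: stack=$ S E b L L L  input=b h c h $  — expand L ::= ε
step 6: stack=$ S E b L L  input=b h c h $  — expand L ::= ε
Stack after step 6: $ S E b L (top = L).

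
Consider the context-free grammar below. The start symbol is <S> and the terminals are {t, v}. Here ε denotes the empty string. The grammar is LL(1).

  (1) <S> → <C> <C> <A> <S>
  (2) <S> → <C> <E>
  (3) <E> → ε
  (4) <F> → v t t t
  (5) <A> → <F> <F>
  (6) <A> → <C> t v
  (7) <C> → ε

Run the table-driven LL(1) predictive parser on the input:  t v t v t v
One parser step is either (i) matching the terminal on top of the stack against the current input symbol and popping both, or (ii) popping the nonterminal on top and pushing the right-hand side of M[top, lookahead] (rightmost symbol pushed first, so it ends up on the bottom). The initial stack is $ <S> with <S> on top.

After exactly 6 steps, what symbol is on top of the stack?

v

step 1: stack=$ <S>  input=t v t v t v $  — expand <S> → <C> <C> <A> <S>
step 2: stack=$ <S> <A> <C> <C>  input=t v t v t v $  — expand <C> → ε
step 3: stack=$ <S> <A> <C>  input=t v t v t v $  — expand <C> → ε
step 4: stack=$ <S> <A>  input=t v t v t v $  — expand <A> → <C> t v
step 5: stack=$ <S> v t <C>  input=t v t v t v $  — expand <C> → ε
step 6: stack=$ <S> v t  input=t v t v t v $  — match t
Stack after step 6: $ <S> v (top = v).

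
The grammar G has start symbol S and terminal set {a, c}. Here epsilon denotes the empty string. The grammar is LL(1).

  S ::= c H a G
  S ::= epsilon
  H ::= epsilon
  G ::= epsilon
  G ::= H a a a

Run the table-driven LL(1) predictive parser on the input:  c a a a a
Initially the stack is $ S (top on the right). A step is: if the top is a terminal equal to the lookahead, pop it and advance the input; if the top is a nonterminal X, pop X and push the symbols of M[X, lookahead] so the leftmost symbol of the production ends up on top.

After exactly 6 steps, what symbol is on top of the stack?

a

step 1: stack=$ S  input=c a a a a $  — expand S ::= c H a G
step 2: stack=$ G a H c  input=c a a a a $  — match c
step 3: stack=$ G a H  input=a a a a $  — expand H ::= epsilon
step 4: stack=$ G a  input=a a a a $  — match a
step 5: stack=$ G  input=a a a $  — expand G ::= H a a a
step 6: stack=$ a a a H  input=a a a $  — expand H ::= epsilon
Stack after step 6: $ a a a (top = a).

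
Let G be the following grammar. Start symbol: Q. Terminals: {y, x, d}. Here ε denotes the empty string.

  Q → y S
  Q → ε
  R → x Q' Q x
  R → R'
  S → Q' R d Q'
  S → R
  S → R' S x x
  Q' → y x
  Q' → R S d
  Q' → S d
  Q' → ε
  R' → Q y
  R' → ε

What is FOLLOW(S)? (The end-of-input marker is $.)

FIRST(Q) = {ε, y}
FIRST(R') = {ε, y}  (via Q y)
FIRST(R) = {ε, x, y}  (via R')
FIRST(S) = {ε, d, x, y}  (via Q' R d Q', R, R' S x x)
FIRST(Q') = {ε, d, x, y}  (via R S d, S d)
FOLLOW(Q) includes $ since Q is the start symbol.
FOLLOW(Q): in R→x Q' Q x, Q is followed by x with FIRST {x}; in R'→Q y, Q is followed by y with FIRST {y}. Thus FOLLOW(Q) = {$, x, y}.
FOLLOW(S): in Q→y S, the suffix after S is empty, so FOLLOW(S) ⊇ FOLLOW(Q) = {$, x, y}; in S→R' S x x, S is followed by x x with FIRST {x}; in Q'→R S d, S is followed by d with FIRST {d}; in Q'→S d, S is followed by d with FIRST {d}. Thus FOLLOW(S) = {$, d, x, y}.
FOLLOW(R): in S→Q' R d Q', R is followed by d Q' with FIRST {d}; in S→R, the suffix after R is empty, so FOLLOW(R) ⊇ FOLLOW(S) = {$, d, x, y}; in Q'→R S d, R is followed by S d with FIRST {d, x, y}. Thus FOLLOW(R) = {$, d, x, y}.
FOLLOW(Q'): in R→x Q' Q x, Q' is followed by Q x with FIRST {x, y}; in S→Q' R d Q' (occurrence 1), Q' is followed by R d Q' with FIRST {d, x, y}; in S→Q' R d Q' (occurrence 2), the suffix after Q' is empty, so FOLLOW(Q') ⊇ FOLLOW(S) = {$, d, x, y}. Thus FOLLOW(Q') = {$, d, x, y}.
FOLLOW(R'): in R→R', the suffix after R' is empty, so FOLLOW(R') ⊇ FOLLOW(R) = {$, d, x, y}; in S→R' S x x, R' is followed by S x x with FIRST {d, x, y}. Thus FOLLOW(R') = {$, d, x, y}.

{$, d, x, y}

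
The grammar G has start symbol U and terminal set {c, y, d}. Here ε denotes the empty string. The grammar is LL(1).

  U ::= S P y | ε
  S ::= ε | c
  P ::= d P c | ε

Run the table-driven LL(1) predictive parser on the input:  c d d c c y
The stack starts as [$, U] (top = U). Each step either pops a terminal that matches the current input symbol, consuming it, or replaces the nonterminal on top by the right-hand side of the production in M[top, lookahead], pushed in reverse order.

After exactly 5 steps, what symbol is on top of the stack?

step 1: stack=$ U  input=c d d c c y $  — expand U ::= S P y
step 2: stack=$ y P S  input=c d d c c y $  — expand S ::= c
step 3: stack=$ y P c  input=c d d c c y $  — match c
step 4: stack=$ y P  input=d d c c y $  — expand P ::= d P c
step 5: stack=$ y c P d  input=d d c c y $  — match d
Stack after step 5: $ y c P (top = P).

P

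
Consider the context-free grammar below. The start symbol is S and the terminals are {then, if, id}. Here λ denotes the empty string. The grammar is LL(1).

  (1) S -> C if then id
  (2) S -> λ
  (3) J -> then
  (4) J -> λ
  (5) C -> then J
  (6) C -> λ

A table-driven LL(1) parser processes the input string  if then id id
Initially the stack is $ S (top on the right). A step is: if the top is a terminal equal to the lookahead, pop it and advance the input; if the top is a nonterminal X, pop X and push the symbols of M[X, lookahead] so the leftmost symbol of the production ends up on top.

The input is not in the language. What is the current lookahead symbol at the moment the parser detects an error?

step 1: stack=$ S  input=if then id id $  — expand S -> C if then id
step 2: stack=$ id then if C  input=if then id id $  — expand C -> λ
step 3: stack=$ id then if  input=if then id id $  — match if
step 4: stack=$ id then  input=then id id $  — match then
step 5: stack=$ id  input=id id $  — match id
step 6: stack=$  input=id $  — error: stack empty but input remains

id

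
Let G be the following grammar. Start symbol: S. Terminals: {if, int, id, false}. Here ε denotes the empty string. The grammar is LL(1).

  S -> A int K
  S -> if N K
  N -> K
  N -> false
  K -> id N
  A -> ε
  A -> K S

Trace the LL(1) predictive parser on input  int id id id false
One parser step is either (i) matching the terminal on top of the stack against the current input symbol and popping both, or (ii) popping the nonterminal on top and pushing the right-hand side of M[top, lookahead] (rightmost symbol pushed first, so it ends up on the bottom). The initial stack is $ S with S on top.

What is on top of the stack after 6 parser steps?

     Stack      Input                 Action
  1  $ S        int id id id false $  expand S -> A int K
  2  $ K int A  int id id id false $  expand A -> ε
  3  $ K int    int id id id false $  match int
  4  $ K        id id id false $      expand K -> id N
  5  $ N id     id id id false $      match id
  6  $ N        id id false $         expand N -> K
Stack after step 6: $ K (top = K).

K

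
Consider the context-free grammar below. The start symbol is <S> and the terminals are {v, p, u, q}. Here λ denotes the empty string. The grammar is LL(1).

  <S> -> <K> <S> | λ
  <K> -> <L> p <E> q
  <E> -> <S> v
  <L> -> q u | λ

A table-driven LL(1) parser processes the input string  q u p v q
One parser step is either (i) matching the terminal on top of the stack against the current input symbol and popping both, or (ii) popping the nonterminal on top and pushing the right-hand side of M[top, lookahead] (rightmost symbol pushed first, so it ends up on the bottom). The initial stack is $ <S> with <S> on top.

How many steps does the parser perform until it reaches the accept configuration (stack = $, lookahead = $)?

      Stack              Input        Action
   1  $ <S>              q u p v q $  expand <S> -> <K> <S>
   2  $ <S> <K>          q u p v q $  expand <K> -> <L> p <E> q
   3  $ <S> q <E> p <L>  q u p v q $  expand <L> -> q u
   4  $ <S> q <E> p u q  q u p v q $  match q
   5  $ <S> q <E> p u    u p v q $    match u
   6  $ <S> q <E> p      p v q $      match p
   7  $ <S> q <E>        v q $        expand <E> -> <S> v
   8  $ <S> q v <S>      v q $        expand <S> -> λ
   9  $ <S> q v          v q $        match v
  10  $ <S> q            q $          match q
  11  $ <S>              $            expand <S> -> λ
Accept reached after 11 steps.

11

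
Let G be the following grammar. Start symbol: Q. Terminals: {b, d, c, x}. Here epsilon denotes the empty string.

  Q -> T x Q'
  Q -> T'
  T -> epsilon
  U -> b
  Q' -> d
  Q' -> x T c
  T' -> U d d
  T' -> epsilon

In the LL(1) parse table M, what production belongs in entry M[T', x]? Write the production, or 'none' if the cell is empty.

FIRST(T) = {epsilon}
FIRST(U) = {b}
FIRST(Q') = {d, x}
FIRST(T') = {epsilon, b}  (via U d d)
FIRST(Q) = {epsilon, b, x}  (via T x Q', T')
FOLLOW(Q) includes $ since Q is the start symbol.
FOLLOW(Q): Q appears on no right-hand side. Thus FOLLOW(Q) = {$}.
FOLLOW(T'): in Q->T', the suffix after T' is empty, so FOLLOW(T') ⊇ FOLLOW(Q) = {$}. Thus FOLLOW(T') = {$}.
For T' -> U d d: FIRST(U d d) = {b}, so it goes in M[T', t] for t ∈ {b}.
For T' -> epsilon: FIRST(epsilon) = {epsilon}, so it goes in M[T', t] for t ∈ {}; since epsilon ∈ FIRST, also for every t ∈ FOLLOW(T') = {$}.
None of these place a production in M[T', x].

none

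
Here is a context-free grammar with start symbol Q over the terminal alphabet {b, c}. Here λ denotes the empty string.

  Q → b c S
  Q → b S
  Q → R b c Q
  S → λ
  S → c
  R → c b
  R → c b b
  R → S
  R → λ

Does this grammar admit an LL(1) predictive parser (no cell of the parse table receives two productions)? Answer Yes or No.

FIRST(Q) = {b, c}
FIRST(S) = {λ, c}
FIRST(R) = {λ, c}
FOLLOW(Q) = {$}
FOLLOW(S) = {$, b}
FOLLOW(R) = {b}
Cell M[Q, b] receives both Q → b c S and Q → b S and Q → R b c Q — the grammar is not LL(1).

No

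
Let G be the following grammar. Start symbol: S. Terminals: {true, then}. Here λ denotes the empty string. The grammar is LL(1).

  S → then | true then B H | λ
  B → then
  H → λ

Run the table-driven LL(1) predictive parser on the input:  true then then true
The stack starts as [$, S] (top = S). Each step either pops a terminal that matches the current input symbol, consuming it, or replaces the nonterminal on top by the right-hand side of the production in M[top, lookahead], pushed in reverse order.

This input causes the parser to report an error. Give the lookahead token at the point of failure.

step 1: stack=$ S  input=true then then true $  — expand S → true then B H
step 2: stack=$ H B then true  input=true then then true $  — match true
step 3: stack=$ H B then  input=then then true $  — match then
step 4: stack=$ H B  input=then true $  — expand B → then
step 5: stack=$ H then  input=then true $  — match then
step 6: stack=$ H  input=true $  — error: M[H, true] is empty

true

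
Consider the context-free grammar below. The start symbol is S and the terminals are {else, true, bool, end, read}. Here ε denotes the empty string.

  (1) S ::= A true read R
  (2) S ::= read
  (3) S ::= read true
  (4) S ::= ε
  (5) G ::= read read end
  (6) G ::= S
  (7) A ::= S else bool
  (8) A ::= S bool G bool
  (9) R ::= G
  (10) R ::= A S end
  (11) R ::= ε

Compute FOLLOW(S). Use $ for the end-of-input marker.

{$, bool, else, end}

FIRST(S): from S::=A true read R we get {bool, else, read}; from S::=read we get {read}; from S::=read true we get {read}; from S::=ε we get {ε}. So FIRST(S) = {ε, bool, else, read}.
FIRST(G): from G::=read read end we get {read}; from G::=S we get {ε, bool, else, read}. So FIRST(G) = {ε, bool, else, read}.
FIRST(A): from A::=S else bool we get {bool, else, read}; from A::=S bool G bool we get {bool, else, read}. So FIRST(A) = {bool, else, read}.
FIRST(R): from R::=G we get {ε, bool, else, read}; from R::=A S end we get {bool, else, read}; from R::=ε we get {ε}. So FIRST(R) = {ε, bool, else, read}.
FOLLOW(S) includes $ since S is the start symbol.
FOLLOW(A): in S::=A true read R, A is followed by true read R with FIRST {true}; in R::=A S end, A is followed by S end with FIRST {bool, else, end, read}. Thus FOLLOW(A) = {bool, else, end, read, true}.
FOLLOW(S): in G::=S, the suffix after S is empty, so FOLLOW(S) ⊇ FOLLOW(G) = {$, bool, else, end}; in A::=S else bool, S is followed by else bool with FIRST {else}; in A::=S bool G bool, S is followed by bool G bool with FIRST {bool}; in R::=A S end, S is followed by end with FIRST {end}. Thus FOLLOW(S) = {$, bool, else, end}.
FOLLOW(R): in S::=A true read R, the suffix after R is empty, so FOLLOW(R) ⊇ FOLLOW(S) = {$, bool, else, end}. Thus FOLLOW(R) = {$, bool, else, end}.
FOLLOW(G): in A::=S bool G bool, G is followed by bool with FIRST {bool}; in R::=G, the suffix after G is empty, so FOLLOW(G) ⊇ FOLLOW(R) = {$, bool, else, end}. Thus FOLLOW(G) = {$, bool, else, end}.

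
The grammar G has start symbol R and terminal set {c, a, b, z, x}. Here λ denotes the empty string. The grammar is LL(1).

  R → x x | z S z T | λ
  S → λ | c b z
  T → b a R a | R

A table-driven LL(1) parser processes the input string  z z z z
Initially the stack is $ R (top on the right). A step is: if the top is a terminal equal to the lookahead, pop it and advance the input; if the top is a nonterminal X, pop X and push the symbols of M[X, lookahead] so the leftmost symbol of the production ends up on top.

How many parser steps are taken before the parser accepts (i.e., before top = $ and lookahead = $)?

step 1: stack=$ R  input=z z z z $  — expand R → z S z T
step 2: stack=$ T z S z  input=z z z z $  — match z
step 3: stack=$ T z S  input=z z z $  — expand S → λ
step 4: stack=$ T z  input=z z z $  — match z
step 5: stack=$ T  input=z z $  — expand T → R
step 6: stack=$ R  input=z z $  — expand R → z S z T
step 7: stack=$ T z S z  input=z z $  — match z
step 8: stack=$ T z S  input=z $  — expand S → λ
step 9: stack=$ T z  input=z $  — match z
step 10: stack=$ T  input=$  — expand T → R
step 11: stack=$ R  input=$  — expand R → λ
Accept reached after 11 steps.

11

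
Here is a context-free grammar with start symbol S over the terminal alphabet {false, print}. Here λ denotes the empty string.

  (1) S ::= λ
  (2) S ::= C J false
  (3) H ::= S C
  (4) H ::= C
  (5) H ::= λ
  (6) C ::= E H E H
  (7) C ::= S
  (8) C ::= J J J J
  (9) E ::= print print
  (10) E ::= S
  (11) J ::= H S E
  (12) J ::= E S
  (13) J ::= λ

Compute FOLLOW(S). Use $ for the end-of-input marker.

{$, false, print}

FIRST(S) = {λ, false, print}  (via C J false)
FIRST(E) = {λ, false, print}  (via S)
FIRST(H) = {λ, false, print}  (via S C, C)
FIRST(J) = {λ, false, print}  (via H S E, E S)
FIRST(C) = {λ, false, print}  (via E H E H, S, J J J J)
FOLLOW(S) includes $ since S is the start symbol.
FOLLOW(S): in H::=S C, S is followed by C with FIRST {λ, false, print}; in H::=S C, the suffix after S is nullable, so FOLLOW(S) ⊇ FOLLOW(H) = {false, print}; in C::=S, the suffix after S is empty, so FOLLOW(S) ⊇ FOLLOW(C) = {false, print}; in E::=S, the suffix after S is empty, so FOLLOW(S) ⊇ FOLLOW(E) = {false, print}; in J::=H S E, S is followed by E with FIRST {λ, false, print}; in J::=H S E, the suffix after S is nullable, so FOLLOW(S) ⊇ FOLLOW(J) = {false, print}; in J::=E S, the suffix after S is empty, so FOLLOW(S) ⊇ FOLLOW(J) = {false, print}. Thus FOLLOW(S) = {$, false, print}.
FOLLOW(H): in C::=E H E H (occurrence 1), H is followed by E H with FIRST {λ, false, print}; in C::=E H E H (occurrence 1), the suffix after H is nullable, so FOLLOW(H) ⊇ FOLLOW(C) = {false, print}; in C::=E H E H (occurrence 2), the suffix after H is empty, so FOLLOW(H) ⊇ FOLLOW(C) = {false, print}; in J::=H S E, H is followed by S E with FIRST {λ, false, print}; in J::=H S E, the suffix after H is nullable, so FOLLOW(H) ⊇ FOLLOW(J) = {false, print}. Thus FOLLOW(H) = {false, print}.
FOLLOW(C): in S::=C J false, C is followed by J false with FIRST {false, print}; in H::=S C, the suffix after C is empty, so FOLLOW(C) ⊇ FOLLOW(H) = {false, print}; in H::=C, the suffix after C is empty, so FOLLOW(C) ⊇ FOLLOW(H) = {false, print}. Thus FOLLOW(C) = {false, print}.
FOLLOW(J): in S::=C J false, J is followed by false with FIRST {false}; in C::=J J J J (occurrence 1), J is followed by J J J with FIRST {λ, false, print}; in C::=J J J J (occurrence 1), the suffix after J is nullable, so FOLLOW(J) ⊇ FOLLOW(C) = {false, print}; in C::=J J J J (occurrence 2), J is followed by J J with FIRST {λ, false, print}; in C::=J J J J (occurrence 2), the suffix after J is nullable, so FOLLOW(J) ⊇ FOLLOW(C) = {false, print}; in C::=J J J J (occurrence 3), J is followed by J with FIRST {λ, false, print}; in C::=J J J J (occurrence 3), the suffix after J is nullable, so FOLLOW(J) ⊇ FOLLOW(C) = {false, print}; in C::=J J J J (occurrence 4), the suffix after J is empty, so FOLLOW(J) ⊇ FOLLOW(C) = {false, print}. Thus FOLLOW(J) = {false, print}.
FOLLOW(E): in C::=E H E H (occurrence 1), E is followed by H E H with FIRST {λ, false, print}; in C::=E H E H (occurrence 1), the suffix after E is nullable, so FOLLOW(E) ⊇ FOLLOW(C) = {false, print}; in C::=E H E H (occurrence 2), E is followed by H with FIRST {λ, false, print}; in C::=E H E H (occurrence 2), the suffix after E is nullable, so FOLLOW(E) ⊇ FOLLOW(C) = {false, print}; in J::=H S E, the suffix after E is empty, so FOLLOW(E) ⊇ FOLLOW(J) = {false, print}; in J::=E S, E is followed by S with FIRST {λ, false, print}; in J::=E S, the suffix after E is nullable, so FOLLOW(E) ⊇ FOLLOW(J) = {false, print}. Thus FOLLOW(E) = {false, print}.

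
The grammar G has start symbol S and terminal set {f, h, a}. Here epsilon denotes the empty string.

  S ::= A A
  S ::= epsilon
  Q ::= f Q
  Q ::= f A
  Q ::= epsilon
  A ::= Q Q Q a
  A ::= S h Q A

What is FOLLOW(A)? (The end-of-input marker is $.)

FIRST(Q) = {epsilon, f}
FIRST(S) = {epsilon, a, f, h}  (via A A)
FIRST(A) = {a, f, h}  (via Q Q Q a, S h Q A)
FOLLOW(S) includes $ since S is the start symbol.
FOLLOW(S): in A::=S h Q A, S is followed by h Q A with FIRST {h}. Thus FOLLOW(S) = {$, h}.
FOLLOW(Q): in Q::=f Q, the suffix after Q is empty (adds nothing new); in A::=Q Q Q a (occurrence 1), Q is followed by Q Q a with FIRST {a, f}; in A::=Q Q Q a (occurrence 2), Q is followed by Q a with FIRST {a, f}; in A::=Q Q Q a (occurrence 3), Q is followed by a with FIRST {a}; in A::=S h Q A, Q is followed by A with FIRST {a, f, h}. Thus FOLLOW(Q) = {a, f, h}.
FOLLOW(A): in S::=A A (occurrence 1), A is followed by A with FIRST {a, f, h}; in S::=A A (occurrence 2), the suffix after A is empty, so FOLLOW(A) ⊇ FOLLOW(S) = {$, h}; in Q::=f A, the suffix after A is empty, so FOLLOW(A) ⊇ FOLLOW(Q) = {a, f, h}; in A::=S h Q A, the suffix after A is empty (adds nothing new). Thus FOLLOW(A) = {$, a, f, h}.

{$, a, f, h}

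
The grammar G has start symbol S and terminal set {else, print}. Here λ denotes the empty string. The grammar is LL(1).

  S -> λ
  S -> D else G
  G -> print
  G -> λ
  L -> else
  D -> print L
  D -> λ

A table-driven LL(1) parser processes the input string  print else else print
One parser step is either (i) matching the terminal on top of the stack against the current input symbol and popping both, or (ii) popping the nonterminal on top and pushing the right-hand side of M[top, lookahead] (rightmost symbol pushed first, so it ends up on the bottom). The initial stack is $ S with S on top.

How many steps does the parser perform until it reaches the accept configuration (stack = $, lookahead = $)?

8

step 1: stack=$ S  input=print else else print $  — expand S -> D else G
step 2: stack=$ G else D  input=print else else print $  — expand D -> print L
step 3: stack=$ G else L print  input=print else else print $  — match print
step 4: stack=$ G else L  input=else else print $  — expand L -> else
step 5: stack=$ G else else  input=else else print $  — match else
step 6: stack=$ G else  input=else print $  — match else
step 7: stack=$ G  input=print $  — expand G -> print
step 8: stack=$ print  input=print $  — match print
Accept reached after 8 steps.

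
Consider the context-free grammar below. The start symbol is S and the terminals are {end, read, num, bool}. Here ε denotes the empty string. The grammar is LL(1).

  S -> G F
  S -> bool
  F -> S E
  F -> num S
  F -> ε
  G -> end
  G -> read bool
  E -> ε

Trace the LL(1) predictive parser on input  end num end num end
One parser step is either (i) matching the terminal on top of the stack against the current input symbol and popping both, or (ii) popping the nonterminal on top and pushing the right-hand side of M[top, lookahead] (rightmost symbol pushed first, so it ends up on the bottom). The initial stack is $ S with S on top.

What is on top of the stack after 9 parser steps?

     Stack    Input                  Action
  1  $ S      end num end num end $  expand S -> G F
  2  $ F G    end num end num end $  expand G -> end
  3  $ F end  end num end num end $  match end
  4  $ F      num end num end $      expand F -> num S
  5  $ S num  num end num end $      match num
  6  $ S      end num end $          expand S -> G F
  7  $ F G    end num end $          expand G -> end
  8  $ F end  end num end $          match end
  9  $ F      num end $              expand F -> num S
Stack after step 9: $ S num (top = num).

num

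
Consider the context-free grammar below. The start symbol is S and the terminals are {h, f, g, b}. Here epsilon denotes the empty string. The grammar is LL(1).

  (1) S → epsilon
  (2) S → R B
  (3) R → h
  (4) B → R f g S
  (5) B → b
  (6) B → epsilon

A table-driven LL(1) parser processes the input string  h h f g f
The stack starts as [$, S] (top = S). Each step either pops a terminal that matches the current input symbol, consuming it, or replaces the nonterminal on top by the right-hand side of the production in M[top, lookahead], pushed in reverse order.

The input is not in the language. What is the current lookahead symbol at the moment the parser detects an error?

f

     Stack      Input        Action
  1  $ S        h h f g f $  expand S → R B
  2  $ B R      h h f g f $  expand R → h
  3  $ B h      h h f g f $  match h
  4  $ B        h f g f $    expand B → R f g S
  5  $ S g f R  h f g f $    expand R → h
  6  $ S g f h  h f g f $    match h
  7  $ S g f    f g f $      match f
  8  $ S g      g f $        match g
  9  $ S        f $          error: M[S, f] is empty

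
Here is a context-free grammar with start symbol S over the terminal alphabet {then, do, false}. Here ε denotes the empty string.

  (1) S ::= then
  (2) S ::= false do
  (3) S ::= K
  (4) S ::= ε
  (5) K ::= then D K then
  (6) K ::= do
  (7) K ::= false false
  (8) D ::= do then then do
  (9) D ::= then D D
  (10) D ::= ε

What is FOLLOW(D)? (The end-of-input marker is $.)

FIRST(K): from K::=then D K then we get {then}; from K::=do we get {do}; from K::=false false we get {false}. So FIRST(K) = {do, false, then}.
FIRST(D): from D::=do then then do we get {do}; from D::=then D D we get {then}; from D::=ε we get {ε}. So FIRST(D) = {ε, do, then}.
FIRST(S): from S::=then we get {then}; from S::=false do we get {false}; from S::=K we get {do, false, then}; from S::=ε we get {ε}. So FIRST(S) = {ε, do, false, then}.
FOLLOW(S) includes $ since S is the start symbol.
FOLLOW(S): S appears on no right-hand side. Thus FOLLOW(S) = {$}.
FOLLOW(K): in S::=K, the suffix after K is empty, so FOLLOW(K) ⊇ FOLLOW(S) = {$}; in K::=then D K then, K is followed by then with FIRST {then}. Thus FOLLOW(K) = {$, then}.
FOLLOW(D): in K::=then D K then, D is followed by K then with FIRST {do, false, then}; in D::=then D D (occurrence 1), D is followed by D with FIRST {ε, do, then}; in D::=then D D (occurrence 1), the suffix after D is nullable (adds nothing new); in D::=then D D (occurrence 2), the suffix after D is empty (adds nothing new). Thus FOLLOW(D) = {do, false, then}.

{do, false, then}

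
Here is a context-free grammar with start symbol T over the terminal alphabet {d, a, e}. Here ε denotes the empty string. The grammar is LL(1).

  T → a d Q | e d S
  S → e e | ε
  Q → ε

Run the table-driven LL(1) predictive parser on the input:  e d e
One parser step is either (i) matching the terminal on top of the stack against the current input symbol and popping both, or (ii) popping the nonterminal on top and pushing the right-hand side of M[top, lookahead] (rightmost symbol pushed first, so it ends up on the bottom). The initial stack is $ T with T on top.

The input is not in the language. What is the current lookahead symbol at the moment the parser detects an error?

step 1: stack=$ T  input=e d e $  — expand T → e d S
step 2: stack=$ S d e  input=e d e $  — match e
step 3: stack=$ S d  input=d e $  — match d
step 4: stack=$ S  input=e $  — expand S → e e
step 5: stack=$ e e  input=e $  — match e
step 6: stack=$ e  input=$  — error: top is terminal e but lookahead is $

$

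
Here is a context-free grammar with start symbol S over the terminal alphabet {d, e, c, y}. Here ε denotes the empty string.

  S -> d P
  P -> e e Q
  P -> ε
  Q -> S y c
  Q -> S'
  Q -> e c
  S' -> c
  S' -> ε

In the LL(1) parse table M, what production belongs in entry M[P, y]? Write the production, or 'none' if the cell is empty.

FIRST(S) = {d}
FIRST(P) = {ε, e}
FIRST(S') = {ε, c}
FIRST(Q) = {ε, c, d, e}  (via S y c, S')
FOLLOW(S) includes $ since S is the start symbol.
FOLLOW(S): in Q->S y c, S is followed by y c with FIRST {y}. Thus FOLLOW(S) = {$, y}.
FOLLOW(P): in S->d P, the suffix after P is empty, so FOLLOW(P) ⊇ FOLLOW(S) = {$, y}. Thus FOLLOW(P) = {$, y}.
For P -> e e Q: FIRST(e e Q) = {e}, so it goes in M[P, t] for t ∈ {e}.
For P -> ε: FIRST(ε) = {ε}, so it goes in M[P, t] for t ∈ {}; since ε ∈ FIRST, also for every t ∈ FOLLOW(P) = {$, y}.

P -> ε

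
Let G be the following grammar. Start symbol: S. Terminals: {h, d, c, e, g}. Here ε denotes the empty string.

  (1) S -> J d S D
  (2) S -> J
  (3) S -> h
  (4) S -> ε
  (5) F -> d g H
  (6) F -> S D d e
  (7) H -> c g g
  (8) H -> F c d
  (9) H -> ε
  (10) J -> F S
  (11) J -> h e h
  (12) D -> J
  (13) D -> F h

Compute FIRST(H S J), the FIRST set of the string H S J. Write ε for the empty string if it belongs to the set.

{c, d, h}

FIRST(S): from S->J d S D we get {d, h}; from S->J we get {d, h}; from S->h we get {h}; from S->ε we get {ε}. So FIRST(S) = {ε, d, h}.
FIRST(F): from F->d g H we get {d}; from F->S D d e we get {d, h}. So FIRST(F) = {d, h}.
FIRST(H): from H->c g g we get {c}; from H->F c d we get {d, h}; from H->ε we get {ε}. So FIRST(H) = {ε, c, d, h}.
FIRST(J): from J->F S we get {d, h}; from J->h e h we get {h}. So FIRST(J) = {d, h}.
FIRST(D): from D->J we get {d, h}; from D->F h we get {d, h}. So FIRST(D) = {d, h}.
FIRST(H S J): take FIRST of each symbol in turn, carrying on past any symbol whose FIRST contains ε; result {c, d, h}.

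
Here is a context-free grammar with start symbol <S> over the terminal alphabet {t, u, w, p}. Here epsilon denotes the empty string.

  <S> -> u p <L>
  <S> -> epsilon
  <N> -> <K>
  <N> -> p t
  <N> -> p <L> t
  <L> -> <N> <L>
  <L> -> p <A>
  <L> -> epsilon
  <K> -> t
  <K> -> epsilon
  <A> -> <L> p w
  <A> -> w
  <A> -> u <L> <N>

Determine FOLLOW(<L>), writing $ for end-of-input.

FIRST(<S>): from <S>->u p <L> we get {u}; from <S>->epsilon we get {epsilon}. So FIRST(<S>) = {epsilon, u}.
FIRST(<K>): from <K>->t we get {t}; from <K>->epsilon we get {epsilon}. So FIRST(<K>) = {epsilon, t}.
FIRST(<N>): from <N>-><K> we get {epsilon, t}; from <N>->p t we get {p}; from <N>->p <L> t we get {p}. So FIRST(<N>) = {epsilon, p, t}.
FIRST(<L>): from <L>-><N> <L> we get {epsilon, p, t}; from <L>->p <A> we get {p}; from <L>->epsilon we get {epsilon}. So FIRST(<L>) = {epsilon, p, t}.
FIRST(<A>): from <A>-><L> p w we get {p, t}; from <A>->w we get {w}; from <A>->u <L> <N> we get {u}. So FIRST(<A>) = {p, t, u, w}.
FOLLOW(<S>) includes $ since <S> is the start symbol.
FOLLOW(<S>): <S> appears on no right-hand side. Thus FOLLOW(<S>) = {$}.
FOLLOW(<N>): in <L>-><N> <L>, <N> is followed by <L> with FIRST {epsilon, p, t}; in <L>-><N> <L>, the suffix after <N> is nullable, so FOLLOW(<N>) ⊇ FOLLOW(<L>) = {$, p, t}; in <A>->u <L> <N>, the suffix after <N> is empty, so FOLLOW(<N>) ⊇ FOLLOW(<A>) = {$, p, t}. Thus FOLLOW(<N>) = {$, p, t}.
FOLLOW(<K>): in <N>-><K>, the suffix after <K> is empty, so FOLLOW(<K>) ⊇ FOLLOW(<N>) = {$, p, t}. Thus FOLLOW(<K>) = {$, p, t}.
FOLLOW(<L>): in <S>->u p <L>, the suffix after <L> is empty, so FOLLOW(<L>) ⊇ FOLLOW(<S>) = {$}; in <N>->p <L> t, <L> is followed by t with FIRST {t}; in <L>-><N> <L>, the suffix after <L> is empty (adds nothing new); in <A>-><L> p w, <L> is followed by p w with FIRST {p}; in <A>->u <L> <N>, <L> is followed by <N> with FIRST {epsilon, p, t}; in <A>->u <L> <N>, the suffix after <L> is nullable, so FOLLOW(<L>) ⊇ FOLLOW(<A>) = {$, p, t}. Thus FOLLOW(<L>) = {$, p, t}.
FOLLOW(<A>): in <L>->p <A>, the suffix after <A> is empty, so FOLLOW(<A>) ⊇ FOLLOW(<L>) = {$, p, t}. Thus FOLLOW(<A>) = {$, p, t}.

{$, p, t}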